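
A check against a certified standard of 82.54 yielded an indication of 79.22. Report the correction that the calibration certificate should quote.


Correction = standard - reading
= 82.54 - 79.22
= 3.3200

3.3200


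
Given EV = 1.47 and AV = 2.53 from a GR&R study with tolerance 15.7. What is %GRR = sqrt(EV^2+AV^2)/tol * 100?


GRR = sqrt(EV^2 + AV^2) = sqrt(1.47^2 + 2.53^2) = 2.9260554
%GRR = GRR / tol * 100 = 2.9260554 / 15.7 * 100
%GRR = 18.6373

18.6373


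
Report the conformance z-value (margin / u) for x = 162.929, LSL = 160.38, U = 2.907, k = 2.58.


u = U / k = 2.907 / 2.58 = 1.1267442
margin = |LSL - x| = |160.38 - 162.929| = 2.549
z = margin / u = 2.549 / 1.1267442
z = 2.2623

2.2623


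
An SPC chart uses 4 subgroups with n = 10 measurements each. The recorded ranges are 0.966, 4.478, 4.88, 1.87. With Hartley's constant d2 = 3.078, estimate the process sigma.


R_bar = (0.966 + 4.478 + 4.88 + 1.87) / 4
R_bar = 12.194 / 4 = 3.0485
sigma_hat = R_bar / d2 = 3.0485 / 3.078 = 0.9904

0.9904


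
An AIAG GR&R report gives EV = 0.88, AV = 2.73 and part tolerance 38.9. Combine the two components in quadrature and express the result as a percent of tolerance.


GRR = sqrt(EV^2 + AV^2) = sqrt(0.88^2 + 2.73^2) = 2.868327
%GRR = GRR / tol * 100 = 2.868327 / 38.9 * 100
%GRR = 7.3736

7.3736


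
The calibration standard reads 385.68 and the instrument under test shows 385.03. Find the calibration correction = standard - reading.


Correction = standard - reading
= 385.68 - 385.03
= 0.6500

0.6500


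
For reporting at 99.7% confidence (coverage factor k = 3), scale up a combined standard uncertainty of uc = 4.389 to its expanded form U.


U = k * uc
U = 3 * 4.389
U = 13.1670

13.1670


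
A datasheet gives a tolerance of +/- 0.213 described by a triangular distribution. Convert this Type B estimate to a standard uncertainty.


u_B = half_width / sqrt(6)
u_B = 0.213 / 2.4494897
u_B = 0.0870

0.0870


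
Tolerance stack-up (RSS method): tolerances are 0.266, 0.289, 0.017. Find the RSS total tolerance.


RSS = sqrt(0.266^2 + 0.289^2 + 0.017^2)
= sqrt(0.154566)
= 0.3931

0.3931


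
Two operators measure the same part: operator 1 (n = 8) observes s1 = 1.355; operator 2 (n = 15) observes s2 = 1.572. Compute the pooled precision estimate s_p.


s_p = sqrt(((n1-1)*s1^2 + (n2-1)*s2^2) / (n1+n2-2))
numerator = (8-1)*1.355^2 + (15-1)*1.572^2 = 12.852175 + 34.596576 = 47.448751
denominator = 8 + 15 - 2 = 21
s_p^2 = 47.448751 / 21 = 2.2594643
s_p = sqrt(2.2594643) = 1.5032

1.5032


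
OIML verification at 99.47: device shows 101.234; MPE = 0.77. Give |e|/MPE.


e = indication - reference = 101.234 - 99.47 = 1.7640
|e| = 1.7640
ratio = |e| / MPE = 1.7640 / 0.77
ratio = 2.2909

2.2909


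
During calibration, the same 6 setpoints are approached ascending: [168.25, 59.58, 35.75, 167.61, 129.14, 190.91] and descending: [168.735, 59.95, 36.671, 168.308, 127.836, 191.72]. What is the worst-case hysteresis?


|168.25 - 168.735| = 0.4850
|59.58 - 59.95| = 0.3700
|35.75 - 36.671| = 0.9210
|167.61 - 168.308| = 0.6980
|129.14 - 127.836| = 1.3040
|190.91 - 191.72| = 0.8100
hysteresis = max(diffs) = 1.3040

1.3040


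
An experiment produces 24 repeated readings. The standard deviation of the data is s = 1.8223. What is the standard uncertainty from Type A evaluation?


u_A = s / sqrt(n)
u_A = 1.8223 / sqrt(24)
u_A = 1.8223 / 4.8989795
u_A = 0.3720

0.3720


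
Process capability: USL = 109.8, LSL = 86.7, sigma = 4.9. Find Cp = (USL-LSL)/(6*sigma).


Cp = (USL - LSL) / (6 * sigma)
= (109.8 - 86.7) / (6 * 4.9)
= 23.1000 / 29.4000
= 0.7857

0.7857


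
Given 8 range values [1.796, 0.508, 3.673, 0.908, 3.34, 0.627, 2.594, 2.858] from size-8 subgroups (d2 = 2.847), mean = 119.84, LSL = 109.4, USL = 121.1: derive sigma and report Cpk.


R_bar = (1.796 + 0.508 + 3.673 + 0.908 + 3.34 + 0.627 + 2.594 + 2.858) / 8 = 2.038
sigma = R_bar / d2 = 2.038 / 2.847 = 0.71584124
Cp = (USL - LSL)/(6*sigma) = (121.1 - 109.4)/(6*0.71584124) = 2.7241
Cpu = (121.1 - 119.84)/(3*0.71584124) = 0.5867
Cpl = (119.84 - 109.4)/(3*0.71584124) = 4.8614
Cpk = min(Cpu, Cpl) = 0.5867

0.5867


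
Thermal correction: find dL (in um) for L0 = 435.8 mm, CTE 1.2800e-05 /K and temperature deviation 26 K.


dL = L * alpha * dT
= 435.8 * 1.2800e-05 * 26
= 0.1450342 mm
dL_um = 0.1450342 * 1000 = 145.0342 um

145.0342


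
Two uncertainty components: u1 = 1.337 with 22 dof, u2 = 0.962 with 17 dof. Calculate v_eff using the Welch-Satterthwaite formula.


uc = sqrt(u1^2 + u2^2) = sqrt(1.337^2 + 0.962^2) = 1.6471226
v_eff = uc^4 / (u1^4/v1 + u2^4/v2)
= 1.6471226^4 / (1.337^4/22 + 0.962^4/17)
= 7.3604388 / 0.1956248
v_eff = 37.6253

37.6253


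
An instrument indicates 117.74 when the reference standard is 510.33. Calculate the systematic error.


Systematic error = measured - true
= 117.74 - 510.33
= -392.5900

-392.5900


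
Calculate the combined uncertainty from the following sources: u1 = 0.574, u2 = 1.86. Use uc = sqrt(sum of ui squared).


uc = sqrt(0.574^2 + 1.86^2)
uc = sqrt(3.789076)
uc = 1.9466

1.9466


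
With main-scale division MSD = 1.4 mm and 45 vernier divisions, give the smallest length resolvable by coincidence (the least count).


LC = MSD / n_div
= 1.4 / 45
= 0.0311

0.0311


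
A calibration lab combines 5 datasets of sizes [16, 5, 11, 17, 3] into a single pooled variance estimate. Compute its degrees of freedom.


nu = sum_i (n_i - 1)
nu = ((16 - 1) + (5 - 1) + (11 - 1) + (17 - 1) + (3 - 1))
nu = 15 + 4 + 10 + 16 + 2
nu = 47

47


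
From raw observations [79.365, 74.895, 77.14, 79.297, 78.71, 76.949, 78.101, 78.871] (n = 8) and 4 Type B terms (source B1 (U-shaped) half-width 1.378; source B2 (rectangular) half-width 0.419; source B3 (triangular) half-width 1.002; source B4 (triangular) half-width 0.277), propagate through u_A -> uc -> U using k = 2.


mean = (79.365 + 74.895 + 77.14 + 79.297 + 78.71 + 76.949 + 78.101 + 78.871) / 8 = 77.916
s = sqrt(sum((x - mean)^2)/(n-1)) = 1.5234901
u_A = s / sqrt(n) = 1.5234901 / sqrt(8) = 0.53863509
u_B1 = 1.378 / sqrt(2) = 0.97439314
u_B2 = 0.419 / sqrt(3) = 0.24190976
u_B3 = 1.002 / sqrt(6) = 0.40906479
u_B4 = 0.277 / sqrt(6) = 0.11308478
uc = sqrt(0.53863509^2 + 0.97439314^2 + 0.24190976^2 + 0.40906479^2 + 0.11308478^2) = 1.2158175
U = k * uc = 2 * 1.2158175
U = 2.4316

2.4316


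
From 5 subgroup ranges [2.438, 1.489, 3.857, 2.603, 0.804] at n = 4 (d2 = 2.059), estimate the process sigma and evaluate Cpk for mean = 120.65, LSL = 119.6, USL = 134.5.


R_bar = (2.438 + 1.489 + 3.857 + 2.603 + 0.804) / 5 = 2.2382
sigma = R_bar / d2 = 2.2382 / 2.059 = 1.0870325
Cp = (USL - LSL)/(6*sigma) = (134.5 - 119.6)/(6*1.0870325) = 2.2845
Cpu = (134.5 - 120.65)/(3*1.0870325) = 4.2470
Cpl = (120.65 - 119.6)/(3*1.0870325) = 0.3220
Cpk = min(Cpu, Cpl) = 0.3220

0.3220


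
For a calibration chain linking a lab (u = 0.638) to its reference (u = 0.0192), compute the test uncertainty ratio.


TUR = u_lab / u_ref
= 0.638 / 0.0192
= 33.2292

33.2292


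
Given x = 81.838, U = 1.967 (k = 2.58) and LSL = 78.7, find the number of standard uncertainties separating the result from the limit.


u = U / k = 1.967 / 2.58 = 0.7624031
margin = |LSL - x| = |78.7 - 81.838| = 3.138
z = margin / u = 3.138 / 0.7624031
z = 4.1159

4.1159


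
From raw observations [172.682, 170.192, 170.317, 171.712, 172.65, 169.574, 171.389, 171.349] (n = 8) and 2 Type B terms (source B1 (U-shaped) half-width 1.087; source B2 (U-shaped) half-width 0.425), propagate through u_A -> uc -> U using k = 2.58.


mean = (172.682 + 170.192 + 170.317 + 171.712 + 172.65 + 169.574 + 171.389 + 171.349) / 8 = 171.233125
s = sqrt(sum((x - mean)^2)/(n-1)) = 1.1370225
u_A = s / sqrt(n) = 1.1370225 / sqrt(8) = 0.40199816
u_B1 = 1.087 / sqrt(2) = 0.76862507
u_B2 = 0.425 / sqrt(2) = 0.30052038
uc = sqrt(0.40199816^2 + 0.76862507^2 + 0.30052038^2) = 0.91798667
U = k * uc = 2.58 * 0.91798667
U = 2.3684

2.3684


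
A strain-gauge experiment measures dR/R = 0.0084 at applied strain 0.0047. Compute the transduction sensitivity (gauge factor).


GF = (dR/R) / epsilon
= 0.0084 / 0.0047
= 1.7872

1.7872


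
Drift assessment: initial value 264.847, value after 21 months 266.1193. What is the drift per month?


rate = (v2 - v1) / months
= (266.1193 - 264.847) / 21
= 1.2723 / 21
= 0.0606

0.0606


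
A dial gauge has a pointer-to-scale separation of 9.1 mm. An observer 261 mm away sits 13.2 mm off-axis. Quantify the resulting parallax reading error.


error = h * offset / d
= 9.1 * 13.2 / 261
= 0.4602

0.4602


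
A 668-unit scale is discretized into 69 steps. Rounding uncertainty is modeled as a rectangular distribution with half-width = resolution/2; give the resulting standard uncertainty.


resolution = range / divisions
resolution = 668 / 69 = 9.6811594
u_res = resolution / (2*sqrt(3))
u_res = 9.6811594 / 3.4641016
u_res = 2.7947

2.7947


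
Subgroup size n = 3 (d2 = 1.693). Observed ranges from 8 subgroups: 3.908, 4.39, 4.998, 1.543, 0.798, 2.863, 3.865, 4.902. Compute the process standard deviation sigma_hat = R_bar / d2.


R_bar = (3.908 + 4.39 + 4.998 + 1.543 + 0.798 + 2.863 + 3.865 + 4.902) / 8
R_bar = 27.267 / 8 = 3.408375
sigma_hat = R_bar / d2 = 3.408375 / 1.693 = 2.0132

2.0132


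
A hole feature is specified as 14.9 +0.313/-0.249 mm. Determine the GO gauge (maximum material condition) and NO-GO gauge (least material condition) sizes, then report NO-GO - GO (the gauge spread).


GO = nominal - lower_tol (smallest hole = maximum material condition)
GO = 14.9 - 0.249 = 14.651
NO-GO = nominal + upper_tol (largest hole = least material condition)
NO-GO = 14.9 + 0.313 = 15.213
spread = NO-GO - GO = 15.213 - 14.651 = 0.5620

0.5620


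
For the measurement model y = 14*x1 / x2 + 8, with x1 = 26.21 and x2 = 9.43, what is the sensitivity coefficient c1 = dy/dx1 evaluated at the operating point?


y = 14*x1 / x2 + 8
dy/dx1 = 14/x2
Evaluate at x2 = 9.43: c1 = 14 / 9.43
c1 = 1.4846

1.4846


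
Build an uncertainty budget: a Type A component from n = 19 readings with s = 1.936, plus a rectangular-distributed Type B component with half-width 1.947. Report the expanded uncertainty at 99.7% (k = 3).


u_A = s / sqrt(n) = 1.936 / sqrt(19) = 0.44414886
u_B = half_width / sqrt(3) = 1.947 / sqrt(3) = 1.124101
uc = sqrt(u_A^2 + u_B^2) = sqrt(0.44414886^2 + 1.124101^2) = 1.2086651
U = k * uc = 3 * 1.2086651
U = 3.6260

3.6260


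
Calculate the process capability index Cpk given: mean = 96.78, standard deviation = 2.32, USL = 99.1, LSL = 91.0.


Cpu = (USL - mean) / (3*sigma) = (99.1 - 96.78) / (3*2.32) = 0.3333
Cpl = (mean - LSL) / (3*sigma) = (96.78 - 91.0) / (3*2.32) = 0.8305
Cpk = min(Cpu, Cpl) = 0.3333

0.3333


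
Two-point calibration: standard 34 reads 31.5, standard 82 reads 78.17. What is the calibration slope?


slope = (y2 - y1) / (x2 - x1)
= (78.17 - 31.5) / (82 - 34)
= 46.6700 / 48
= 0.9723

0.9723


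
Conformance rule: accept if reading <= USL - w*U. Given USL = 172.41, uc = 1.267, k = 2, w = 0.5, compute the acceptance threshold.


U = k * uc = 2 * 1.267 = 2.534
guard band g = w * U = 0.5 * 2.534 = 1.267
AL = USL - g = 172.41 - 1.267
AL = 171.1430

171.1430


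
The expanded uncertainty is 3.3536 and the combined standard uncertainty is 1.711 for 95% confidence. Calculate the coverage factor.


k = U / uc
k = 3.3536 / 1.711
k = 1.96

1.96


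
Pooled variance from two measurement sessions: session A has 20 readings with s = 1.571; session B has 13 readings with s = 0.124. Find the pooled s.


s_p = sqrt(((n1-1)*s1^2 + (n2-1)*s2^2) / (n1+n2-2))
numerator = (20-1)*1.571^2 + (13-1)*0.124^2 = 46.892779 + 0.184512 = 47.077291
denominator = 20 + 13 - 2 = 31
s_p^2 = 47.077291 / 31 = 1.5186223
s_p = sqrt(1.5186223) = 1.2323

1.2323


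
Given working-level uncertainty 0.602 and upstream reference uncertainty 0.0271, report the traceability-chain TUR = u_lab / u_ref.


TUR = u_lab / u_ref
= 0.602 / 0.0271
= 22.2140

22.2140


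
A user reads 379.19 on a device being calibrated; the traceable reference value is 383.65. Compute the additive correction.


Correction = standard - reading
= 383.65 - 379.19
= 4.4600

4.4600


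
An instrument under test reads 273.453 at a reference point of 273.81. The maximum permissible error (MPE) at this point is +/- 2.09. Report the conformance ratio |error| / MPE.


e = indication - reference = 273.453 - 273.81 = -0.3570
|e| = 0.3570
ratio = |e| / MPE = 0.3570 / 2.09
ratio = 0.1708

0.1708


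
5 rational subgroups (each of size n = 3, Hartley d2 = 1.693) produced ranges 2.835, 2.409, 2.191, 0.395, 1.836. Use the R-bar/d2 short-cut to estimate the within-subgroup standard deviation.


R_bar = (2.835 + 2.409 + 2.191 + 0.395 + 1.836) / 5
R_bar = 9.666 / 5 = 1.9332
sigma_hat = R_bar / d2 = 1.9332 / 1.693 = 1.1419

1.1419


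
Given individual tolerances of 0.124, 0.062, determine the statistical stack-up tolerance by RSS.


RSS = sqrt(0.124^2 + 0.062^2)
= sqrt(0.01922)
= 0.1386

0.1386


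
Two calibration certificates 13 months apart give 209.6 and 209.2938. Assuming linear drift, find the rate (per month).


rate = (v2 - v1) / months
= (209.2938 - 209.6) / 13
= -0.3062 / 13
= -0.0236

-0.0236


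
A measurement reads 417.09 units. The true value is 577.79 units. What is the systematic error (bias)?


Systematic error = measured - true
= 417.09 - 577.79
= -160.7000

-160.7000


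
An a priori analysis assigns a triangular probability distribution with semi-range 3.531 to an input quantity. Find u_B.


u_B = half_width / sqrt(6)
u_B = 3.531 / 2.4494897
u_B = 1.4415

1.4415


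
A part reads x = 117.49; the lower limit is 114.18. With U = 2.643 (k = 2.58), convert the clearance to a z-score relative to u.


u = U / k = 2.643 / 2.58 = 1.0244186
margin = |LSL - x| = |114.18 - 117.49| = 3.31
z = margin / u = 3.31 / 1.0244186
z = 3.2311

3.2311


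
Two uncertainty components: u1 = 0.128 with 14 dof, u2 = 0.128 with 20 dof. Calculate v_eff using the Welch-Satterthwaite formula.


uc = sqrt(u1^2 + u2^2) = sqrt(0.128^2 + 0.128^2) = 0.18101934
v_eff = uc^4 / (u1^4/v1 + u2^4/v2)
= 0.18101934^4 / (0.128^4/14 + 0.128^4/20)
= 0.0010737419 / 3.2595734e-05
v_eff = 32.9412

32.9412


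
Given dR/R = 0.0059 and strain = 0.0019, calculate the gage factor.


GF = (dR/R) / epsilon
= 0.0059 / 0.0019
= 3.1053

3.1053


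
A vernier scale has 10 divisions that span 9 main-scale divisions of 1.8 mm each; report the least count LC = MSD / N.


LC = MSD / n_div
= 1.8 / 10
= 0.1800

0.1800


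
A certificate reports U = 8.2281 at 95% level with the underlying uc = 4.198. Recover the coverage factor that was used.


k = U / uc
k = 8.2281 / 4.198
k = 1.96

1.96


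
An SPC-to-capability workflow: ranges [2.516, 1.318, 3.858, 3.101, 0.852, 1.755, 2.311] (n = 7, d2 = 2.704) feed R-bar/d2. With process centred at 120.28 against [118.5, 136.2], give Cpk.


R_bar = (2.516 + 1.318 + 3.858 + 3.101 + 0.852 + 1.755 + 2.311) / 7 = 2.2444286
sigma = R_bar / d2 = 2.2444286 / 2.704 = 0.83004016
Cp = (USL - LSL)/(6*sigma) = (136.2 - 118.5)/(6*0.83004016) = 3.5540
Cpu = (136.2 - 120.28)/(3*0.83004016) = 6.3933
Cpl = (120.28 - 118.5)/(3*0.83004016) = 0.7148
Cpk = min(Cpu, Cpl) = 0.7148

0.7148


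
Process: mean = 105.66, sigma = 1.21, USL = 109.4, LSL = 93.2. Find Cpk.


Cpu = (USL - mean) / (3*sigma) = (109.4 - 105.66) / (3*1.21) = 1.0303
Cpl = (mean - LSL) / (3*sigma) = (105.66 - 93.2) / (3*1.21) = 3.4325
Cpk = min(Cpu, Cpl) = 1.0303

1.0303


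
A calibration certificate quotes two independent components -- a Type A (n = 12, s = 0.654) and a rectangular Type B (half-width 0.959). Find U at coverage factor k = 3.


u_A = s / sqrt(n) = 0.654 / sqrt(12) = 0.18879354
u_B = half_width / sqrt(3) = 0.959 / sqrt(3) = 0.55367891
uc = sqrt(u_A^2 + u_B^2) = sqrt(0.18879354^2 + 0.55367891^2) = 0.58498148
U = k * uc = 3 * 0.58498148
U = 1.7549

1.7549


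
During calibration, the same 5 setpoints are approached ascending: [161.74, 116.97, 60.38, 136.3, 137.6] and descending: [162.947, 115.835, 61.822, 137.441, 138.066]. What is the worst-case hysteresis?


|161.74 - 162.947| = 1.2070
|116.97 - 115.835| = 1.1350
|60.38 - 61.822| = 1.4420
|136.3 - 137.441| = 1.1410
|137.6 - 138.066| = 0.4660
hysteresis = max(diffs) = 1.4420

1.4420


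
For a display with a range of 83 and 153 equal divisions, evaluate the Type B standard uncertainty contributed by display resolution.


resolution = range / divisions
resolution = 83 / 153 = 0.54248366
u_res = resolution / (2*sqrt(3))
u_res = 0.54248366 / 3.4641016
u_res = 0.1566

0.1566


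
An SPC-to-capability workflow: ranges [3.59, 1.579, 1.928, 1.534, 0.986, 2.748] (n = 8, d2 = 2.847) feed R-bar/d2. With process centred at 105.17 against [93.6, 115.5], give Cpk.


R_bar = (3.59 + 1.579 + 1.928 + 1.534 + 0.986 + 2.748) / 6 = 2.0608333
sigma = R_bar / d2 = 2.0608333 / 2.847 = 0.72386136
Cp = (USL - LSL)/(6*sigma) = (115.5 - 93.6)/(6*0.72386136) = 5.0424
Cpu = (115.5 - 105.17)/(3*0.72386136) = 4.7569
Cpl = (105.17 - 93.6)/(3*0.72386136) = 5.3279
Cpk = min(Cpu, Cpl) = 4.7569

4.7569


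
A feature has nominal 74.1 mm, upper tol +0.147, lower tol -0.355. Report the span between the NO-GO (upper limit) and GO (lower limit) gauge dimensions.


GO = nominal - lower_tol (smallest hole = maximum material condition)
GO = 74.1 - 0.355 = 73.745
NO-GO = nominal + upper_tol (largest hole = least material condition)
NO-GO = 74.1 + 0.147 = 74.247
spread = NO-GO - GO = 74.247 - 73.745 = 0.5020

0.5020


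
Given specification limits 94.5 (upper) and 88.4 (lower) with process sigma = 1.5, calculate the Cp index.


Cp = (USL - LSL) / (6 * sigma)
= (94.5 - 88.4) / (6 * 1.5)
= 6.1000 / 9.0000
= 0.6778

0.6778


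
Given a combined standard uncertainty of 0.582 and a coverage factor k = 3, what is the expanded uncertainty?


U = k * uc
U = 3 * 0.582
U = 1.7460

1.7460


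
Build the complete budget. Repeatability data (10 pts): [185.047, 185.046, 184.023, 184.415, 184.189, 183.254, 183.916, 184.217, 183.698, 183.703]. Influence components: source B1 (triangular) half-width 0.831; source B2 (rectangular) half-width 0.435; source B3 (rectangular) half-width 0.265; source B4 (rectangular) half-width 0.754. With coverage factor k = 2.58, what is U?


mean = (185.047 + 185.046 + 184.023 + 184.415 + 184.189 + 183.254 + 183.916 + 184.217 + 183.698 + 183.703) / 10 = 184.1508
s = sqrt(sum((x - mean)^2)/(n-1)) = 0.5736305
u_A = s / sqrt(n) = 0.5736305 / sqrt(10) = 0.18139789
u_B1 = 0.831 / sqrt(6) = 0.33925433
u_B2 = 0.435 / sqrt(3) = 0.25114737
u_B3 = 0.265 / sqrt(3) = 0.15299782
u_B4 = 0.754 / sqrt(3) = 0.4353221
uc = sqrt(0.18139789^2 + 0.33925433^2 + 0.25114737^2 + 0.15299782^2 + 0.4353221^2) = 0.65114312
U = k * uc = 2.58 * 0.65114312
U = 1.6799

1.6799


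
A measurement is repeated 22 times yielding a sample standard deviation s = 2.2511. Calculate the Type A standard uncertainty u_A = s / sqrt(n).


u_A = s / sqrt(n)
u_A = 2.2511 / sqrt(22)
u_A = 2.2511 / 4.6904158
u_A = 0.4799

0.4799


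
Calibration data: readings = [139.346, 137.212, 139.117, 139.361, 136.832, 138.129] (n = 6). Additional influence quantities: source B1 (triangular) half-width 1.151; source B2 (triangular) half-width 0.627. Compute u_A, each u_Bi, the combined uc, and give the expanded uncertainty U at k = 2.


mean = (139.346 + 137.212 + 139.117 + 139.361 + 136.832 + 138.129) / 6 = 138.3328333
s = sqrt(sum((x - mean)^2)/(n-1)) = 1.1179326
u_A = s / sqrt(n) = 1.1179326 / sqrt(6) = 0.45639407
u_B1 = 1.151 / sqrt(6) = 0.46989378
u_B2 = 0.627 / sqrt(6) = 0.25597168
uc = sqrt(0.45639407^2 + 0.46989378^2 + 0.25597168^2) = 0.70329028
U = k * uc = 2 * 0.70329028
U = 1.4066

1.4066


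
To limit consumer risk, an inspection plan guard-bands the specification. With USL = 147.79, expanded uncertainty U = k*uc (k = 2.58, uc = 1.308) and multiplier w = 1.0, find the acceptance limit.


U = k * uc = 2.58 * 1.308 = 3.37464
guard band g = w * U = 1.0 * 3.37464 = 3.37464
AL = USL - g = 147.79 - 3.37464
AL = 144.4154

144.4154


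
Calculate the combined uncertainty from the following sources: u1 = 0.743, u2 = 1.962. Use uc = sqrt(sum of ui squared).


uc = sqrt(0.743^2 + 1.962^2)
uc = sqrt(4.401493)
uc = 2.0980

2.0980


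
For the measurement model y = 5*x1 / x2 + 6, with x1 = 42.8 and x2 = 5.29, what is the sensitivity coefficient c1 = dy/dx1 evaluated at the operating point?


y = 5*x1 / x2 + 6
dy/dx1 = 5/x2
Evaluate at x2 = 5.29: c1 = 5 / 5.29
c1 = 0.9452

0.9452


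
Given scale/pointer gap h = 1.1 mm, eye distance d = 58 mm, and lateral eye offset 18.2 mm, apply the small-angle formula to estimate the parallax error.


error = h * offset / d
= 1.1 * 18.2 / 58
= 0.3452

0.3452


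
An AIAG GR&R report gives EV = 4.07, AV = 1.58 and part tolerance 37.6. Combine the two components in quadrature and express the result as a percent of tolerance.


GRR = sqrt(EV^2 + AV^2) = sqrt(4.07^2 + 1.58^2) = 4.3659249
%GRR = GRR / tol * 100 = 4.3659249 / 37.6 * 100
%GRR = 11.6115

11.6115


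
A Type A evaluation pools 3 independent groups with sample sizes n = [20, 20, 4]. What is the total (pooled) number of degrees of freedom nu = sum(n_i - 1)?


nu = sum_i (n_i - 1)
nu = ((20 - 1) + (20 - 1) + (4 - 1))
nu = 19 + 19 + 3
nu = 41

41


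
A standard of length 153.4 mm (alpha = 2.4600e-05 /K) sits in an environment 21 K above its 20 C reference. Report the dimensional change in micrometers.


dL = L * alpha * dT
= 153.4 * 2.4600e-05 * 21
= 0.0792464 mm
dL_um = 0.0792464 * 1000 = 79.2464 um

79.2464


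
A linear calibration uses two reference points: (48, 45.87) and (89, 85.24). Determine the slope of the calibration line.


slope = (y2 - y1) / (x2 - x1)
= (85.24 - 45.87) / (89 - 48)
= 39.3700 / 41
= 0.9602

0.9602


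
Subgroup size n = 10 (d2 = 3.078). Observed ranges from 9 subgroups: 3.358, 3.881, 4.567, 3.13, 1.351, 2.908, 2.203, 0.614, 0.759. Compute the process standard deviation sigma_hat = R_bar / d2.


R_bar = (3.358 + 3.881 + 4.567 + 3.13 + 1.351 + 2.908 + 2.203 + 0.614 + 0.759) / 9
R_bar = 22.771 / 9 = 2.5301111
sigma_hat = R_bar / d2 = 2.5301111 / 3.078 = 0.8220

0.8220


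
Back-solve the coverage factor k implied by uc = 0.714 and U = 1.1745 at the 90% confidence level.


k = U / uc
k = 1.1745 / 0.714
k = 1.645

1.645


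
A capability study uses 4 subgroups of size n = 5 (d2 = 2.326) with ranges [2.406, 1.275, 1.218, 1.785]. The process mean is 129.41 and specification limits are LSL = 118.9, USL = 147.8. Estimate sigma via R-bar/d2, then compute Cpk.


R_bar = (2.406 + 1.275 + 1.218 + 1.785) / 4 = 1.671
sigma = R_bar / d2 = 1.671 / 2.326 = 0.71840069
Cp = (USL - LSL)/(6*sigma) = (147.8 - 118.9)/(6*0.71840069) = 6.7047
Cpu = (147.8 - 129.41)/(3*0.71840069) = 8.5328
Cpl = (129.41 - 118.9)/(3*0.71840069) = 4.8766
Cpk = min(Cpu, Cpl) = 4.8766

4.8766


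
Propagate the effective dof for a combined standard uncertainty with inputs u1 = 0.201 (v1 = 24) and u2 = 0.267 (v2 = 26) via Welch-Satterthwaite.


uc = sqrt(u1^2 + u2^2) = sqrt(0.201^2 + 0.267^2) = 0.33420054
v_eff = uc^4 / (u1^4/v1 + u2^4/v2)
= 0.33420054^4 / (0.201^4/24 + 0.267^4/26)
= 0.012474656 / 0.00026347625
v_eff = 47.3464

47.3464


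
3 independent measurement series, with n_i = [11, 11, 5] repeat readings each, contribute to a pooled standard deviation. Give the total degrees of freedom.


nu = sum_i (n_i - 1)
nu = ((11 - 1) + (11 - 1) + (5 - 1))
nu = 10 + 10 + 4
nu = 24

24


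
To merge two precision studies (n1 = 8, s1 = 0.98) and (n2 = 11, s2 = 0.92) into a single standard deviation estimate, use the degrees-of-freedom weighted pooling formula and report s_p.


s_p = sqrt(((n1-1)*s1^2 + (n2-1)*s2^2) / (n1+n2-2))
numerator = (8-1)*0.98^2 + (11-1)*0.92^2 = 6.7228 + 8.464 = 15.1868
denominator = 8 + 11 - 2 = 17
s_p^2 = 15.1868 / 17 = 0.89334118
s_p = sqrt(0.89334118) = 0.9452

0.9452


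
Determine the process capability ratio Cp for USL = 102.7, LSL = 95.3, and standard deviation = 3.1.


Cp = (USL - LSL) / (6 * sigma)
= (102.7 - 95.3) / (6 * 3.1)
= 7.4000 / 18.6000
= 0.3978

0.3978


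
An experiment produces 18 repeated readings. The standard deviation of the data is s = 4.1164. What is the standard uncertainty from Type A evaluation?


u_A = s / sqrt(n)
u_A = 4.1164 / sqrt(18)
u_A = 4.1164 / 4.2426407
u_A = 0.9702

0.9702


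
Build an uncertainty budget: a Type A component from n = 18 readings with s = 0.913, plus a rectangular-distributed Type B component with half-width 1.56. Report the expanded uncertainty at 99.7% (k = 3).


u_A = s / sqrt(n) = 0.913 / sqrt(18) = 0.21519616
u_B = half_width / sqrt(3) = 1.56 / sqrt(3) = 0.90066642
uc = sqrt(u_A^2 + u_B^2) = sqrt(0.21519616^2 + 0.90066642^2) = 0.92601803
U = k * uc = 3 * 0.92601803
U = 2.7781

2.7781


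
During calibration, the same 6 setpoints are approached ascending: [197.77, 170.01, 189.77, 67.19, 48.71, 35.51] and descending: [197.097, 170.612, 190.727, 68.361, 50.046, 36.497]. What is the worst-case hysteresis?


|197.77 - 197.097| = 0.6730
|170.01 - 170.612| = 0.6020
|189.77 - 190.727| = 0.9570
|67.19 - 68.361| = 1.1710
|48.71 - 50.046| = 1.3360
|35.51 - 36.497| = 0.9870
hysteresis = max(diffs) = 1.3360

1.3360


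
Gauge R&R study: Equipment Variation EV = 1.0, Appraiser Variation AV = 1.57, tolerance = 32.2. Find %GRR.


GRR = sqrt(EV^2 + AV^2) = sqrt(1.0^2 + 1.57^2) = 1.8614242
%GRR = GRR / tol * 100 = 1.8614242 / 32.2 * 100
%GRR = 5.7808

5.7808


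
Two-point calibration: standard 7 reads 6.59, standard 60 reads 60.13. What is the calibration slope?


slope = (y2 - y1) / (x2 - x1)
= (60.13 - 6.59) / (60 - 7)
= 53.5400 / 53
= 1.0102

1.0102


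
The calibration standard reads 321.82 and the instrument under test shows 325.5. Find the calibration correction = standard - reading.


Correction = standard - reading
= 321.82 - 325.5
= -3.6800

-3.6800


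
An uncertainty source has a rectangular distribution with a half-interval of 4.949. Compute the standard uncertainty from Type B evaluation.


u_B = half_width / sqrt(3)
u_B = 4.949 / 1.7320508
u_B = 2.8573

2.8573


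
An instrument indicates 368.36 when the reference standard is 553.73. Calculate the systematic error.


Systematic error = measured - true
= 368.36 - 553.73
= -185.3700

-185.3700


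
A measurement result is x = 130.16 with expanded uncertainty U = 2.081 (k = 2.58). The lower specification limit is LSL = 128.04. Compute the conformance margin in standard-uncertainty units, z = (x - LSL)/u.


u = U / k = 2.081 / 2.58 = 0.80658915
margin = |LSL - x| = |128.04 - 130.16| = 2.12
z = margin / u = 2.12 / 0.80658915
z = 2.6284

2.6284


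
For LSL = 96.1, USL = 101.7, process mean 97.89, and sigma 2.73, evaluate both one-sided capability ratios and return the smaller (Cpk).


Cpu = (USL - mean) / (3*sigma) = (101.7 - 97.89) / (3*2.73) = 0.4652
Cpl = (mean - LSL) / (3*sigma) = (97.89 - 96.1) / (3*2.73) = 0.2186
Cpk = min(Cpu, Cpl) = 0.2186

0.2186


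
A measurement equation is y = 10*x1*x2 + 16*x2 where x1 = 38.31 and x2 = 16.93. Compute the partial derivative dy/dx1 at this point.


y = 10*x1*x2 + 16*x2
dy/dx1 = 10*x2
Evaluate at x2 = 16.93: c1 = 10 * 16.93
c1 = 169.3000

169.3000


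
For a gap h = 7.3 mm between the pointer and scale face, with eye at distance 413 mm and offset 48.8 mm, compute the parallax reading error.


error = h * offset / d
= 7.3 * 48.8 / 413
= 0.8626

0.8626


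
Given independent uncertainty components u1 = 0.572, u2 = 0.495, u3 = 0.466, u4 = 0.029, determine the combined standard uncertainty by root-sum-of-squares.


uc = sqrt(0.572^2 + 0.495^2 + 0.466^2 + 0.029^2)
uc = sqrt(0.790206)
uc = 0.8889

0.8889


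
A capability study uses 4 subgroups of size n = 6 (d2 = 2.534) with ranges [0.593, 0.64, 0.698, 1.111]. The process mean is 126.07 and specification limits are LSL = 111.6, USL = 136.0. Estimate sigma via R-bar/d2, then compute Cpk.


R_bar = (0.593 + 0.64 + 0.698 + 1.111) / 4 = 0.7605
sigma = R_bar / d2 = 0.7605 / 2.534 = 0.30011839
Cp = (USL - LSL)/(6*sigma) = (136.0 - 111.6)/(6*0.30011839) = 13.5502
Cpu = (136.0 - 126.07)/(3*0.30011839) = 11.0290
Cpl = (126.07 - 111.6)/(3*0.30011839) = 16.0714
Cpk = min(Cpu, Cpl) = 11.0290

11.0290


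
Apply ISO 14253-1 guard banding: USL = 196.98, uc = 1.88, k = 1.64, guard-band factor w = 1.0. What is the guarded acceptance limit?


U = k * uc = 1.64 * 1.88 = 3.0832
guard band g = w * U = 1.0 * 3.0832 = 3.0832
AL = USL - g = 196.98 - 3.0832
AL = 193.8968

193.8968


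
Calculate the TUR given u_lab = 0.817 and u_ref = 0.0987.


TUR = u_lab / u_ref
= 0.817 / 0.0987
= 8.2776

8.2776


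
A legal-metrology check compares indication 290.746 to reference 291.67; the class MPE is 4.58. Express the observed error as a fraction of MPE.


e = indication - reference = 290.746 - 291.67 = -0.9240
|e| = 0.9240
ratio = |e| / MPE = 0.9240 / 4.58
ratio = 0.2017

0.2017


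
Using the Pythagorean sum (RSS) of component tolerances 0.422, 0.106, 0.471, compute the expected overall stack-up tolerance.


RSS = sqrt(0.422^2 + 0.106^2 + 0.471^2)
= sqrt(0.411161)
= 0.6412

0.6412


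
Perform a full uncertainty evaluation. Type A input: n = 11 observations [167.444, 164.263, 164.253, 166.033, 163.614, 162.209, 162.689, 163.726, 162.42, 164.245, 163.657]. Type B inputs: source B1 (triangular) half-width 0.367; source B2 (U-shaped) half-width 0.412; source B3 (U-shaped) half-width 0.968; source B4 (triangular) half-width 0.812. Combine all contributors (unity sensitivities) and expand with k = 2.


mean = (167.444 + 164.263 + 164.253 + 166.033 + 163.614 + 162.209 + 162.689 + 163.726 + 162.42 + 164.245 + 163.657) / 11 = 164.0502727
s = sqrt(sum((x - mean)^2)/(n-1)) = 1.5467434
u_A = s / sqrt(n) = 1.5467434 / sqrt(11) = 0.46636068
u_B1 = 0.367 / sqrt(6) = 0.14982712
u_B2 = 0.412 / sqrt(2) = 0.29132799
u_B3 = 0.968 / sqrt(2) = 0.68447936
u_B4 = 0.812 / sqrt(6) = 0.33149761
uc = sqrt(0.46636068^2 + 0.14982712^2 + 0.29132799^2 + 0.68447936^2 + 0.33149761^2) = 0.9503763
U = k * uc = 2 * 0.9503763
U = 1.9008

1.9008


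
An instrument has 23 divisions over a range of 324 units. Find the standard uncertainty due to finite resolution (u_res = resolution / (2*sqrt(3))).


resolution = range / divisions
resolution = 324 / 23 = 14.086957
u_res = resolution / (2*sqrt(3))
u_res = 14.086957 / 3.4641016
u_res = 4.0666

4.0666


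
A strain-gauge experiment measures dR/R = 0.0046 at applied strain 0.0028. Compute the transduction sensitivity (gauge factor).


GF = (dR/R) / epsilon
= 0.0046 / 0.0028
= 1.6429

1.6429


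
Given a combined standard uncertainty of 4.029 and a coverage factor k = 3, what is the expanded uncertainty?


U = k * uc
U = 3 * 4.029
U = 12.0870

12.0870


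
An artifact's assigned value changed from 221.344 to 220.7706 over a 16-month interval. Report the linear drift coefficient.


rate = (v2 - v1) / months
= (220.7706 - 221.344) / 16
= -0.5734 / 16
= -0.0358

-0.0358


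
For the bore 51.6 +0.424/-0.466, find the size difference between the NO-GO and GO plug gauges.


GO = nominal - lower_tol (smallest hole = maximum material condition)
GO = 51.6 - 0.466 = 51.134
NO-GO = nominal + upper_tol (largest hole = least material condition)
NO-GO = 51.6 + 0.424 = 52.024
spread = NO-GO - GO = 52.024 - 51.134 = 0.8900

0.8900


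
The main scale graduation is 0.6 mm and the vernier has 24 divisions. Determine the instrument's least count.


LC = MSD / n_div
= 0.6 / 24
= 0.0250

0.0250


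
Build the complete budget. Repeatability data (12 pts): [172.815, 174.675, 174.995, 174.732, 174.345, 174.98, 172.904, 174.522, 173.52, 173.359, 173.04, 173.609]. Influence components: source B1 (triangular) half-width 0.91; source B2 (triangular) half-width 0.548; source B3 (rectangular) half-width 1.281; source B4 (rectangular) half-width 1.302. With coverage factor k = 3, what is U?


mean = (172.815 + 174.675 + 174.995 + 174.732 + 174.345 + 174.98 + 172.904 + 174.522 + 173.52 + 173.359 + 173.04 + 173.609) / 12 = 173.958
s = sqrt(sum((x - mean)^2)/(n-1)) = 0.83303487
u_A = s / sqrt(n) = 0.83303487 / sqrt(12) = 0.24047645
u_B1 = 0.91 / sqrt(6) = 0.37150594
u_B2 = 0.548 / sqrt(6) = 0.22372006
u_B3 = 1.281 / sqrt(3) = 0.73958569
u_B4 = 1.302 / sqrt(3) = 0.75171005
uc = sqrt(0.24047645^2 + 0.37150594^2 + 0.22372006^2 + 0.73958569^2 + 0.75171005^2) = 1.1653117
U = k * uc = 3 * 1.1653117
U = 3.4959

3.4959


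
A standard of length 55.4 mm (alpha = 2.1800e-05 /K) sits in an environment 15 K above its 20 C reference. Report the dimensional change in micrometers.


dL = L * alpha * dT
= 55.4 * 2.1800e-05 * 15
= 0.0181158 mm
dL_um = 0.0181158 * 1000 = 18.1158 um

18.1158


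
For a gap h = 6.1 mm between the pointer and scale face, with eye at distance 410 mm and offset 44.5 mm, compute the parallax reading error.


error = h * offset / d
= 6.1 * 44.5 / 410
= 0.6621

0.6621


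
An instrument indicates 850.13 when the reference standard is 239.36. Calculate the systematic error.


Systematic error = measured - true
= 850.13 - 239.36
= 610.7700

610.7700


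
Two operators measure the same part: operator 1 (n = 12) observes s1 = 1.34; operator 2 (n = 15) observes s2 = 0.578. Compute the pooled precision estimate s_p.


s_p = sqrt(((n1-1)*s1^2 + (n2-1)*s2^2) / (n1+n2-2))
numerator = (12-1)*1.34^2 + (15-1)*0.578^2 = 19.7516 + 4.677176 = 24.428776
denominator = 12 + 15 - 2 = 25
s_p^2 = 24.428776 / 25 = 0.97715104
s_p = sqrt(0.97715104) = 0.9885

0.9885


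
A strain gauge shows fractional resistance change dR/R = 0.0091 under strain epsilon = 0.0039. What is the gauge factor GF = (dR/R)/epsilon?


GF = (dR/R) / epsilon
= 0.0091 / 0.0039
= 2.3333

2.3333


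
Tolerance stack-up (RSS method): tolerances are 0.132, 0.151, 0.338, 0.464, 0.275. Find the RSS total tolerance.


RSS = sqrt(0.132^2 + 0.151^2 + 0.338^2 + 0.464^2 + 0.275^2)
= sqrt(0.44539)
= 0.6674

0.6674


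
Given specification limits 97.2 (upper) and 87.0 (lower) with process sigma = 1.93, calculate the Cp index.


Cp = (USL - LSL) / (6 * sigma)
= (97.2 - 87.0) / (6 * 1.93)
= 10.2000 / 11.5800
= 0.8808

0.8808


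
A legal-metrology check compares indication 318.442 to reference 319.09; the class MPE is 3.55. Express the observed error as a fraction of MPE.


e = indication - reference = 318.442 - 319.09 = -0.6480
|e| = 0.6480
ratio = |e| / MPE = 0.6480 / 3.55
ratio = 0.1825

0.1825


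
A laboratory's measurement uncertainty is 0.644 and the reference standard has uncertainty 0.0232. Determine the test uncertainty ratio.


TUR = u_lab / u_ref
= 0.644 / 0.0232
= 27.7586

27.7586


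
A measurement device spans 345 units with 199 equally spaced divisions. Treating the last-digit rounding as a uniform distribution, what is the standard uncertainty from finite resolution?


resolution = range / divisions
resolution = 345 / 199 = 1.7336683
u_res = resolution / (2*sqrt(3))
u_res = 1.7336683 / 3.4641016
u_res = 0.5005

0.5005


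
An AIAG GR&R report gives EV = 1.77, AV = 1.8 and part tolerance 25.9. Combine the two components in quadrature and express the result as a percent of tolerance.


GRR = sqrt(EV^2 + AV^2) = sqrt(1.77^2 + 1.8^2) = 2.5244603
%GRR = GRR / tol * 100 = 2.5244603 / 25.9 * 100
%GRR = 9.7470

9.7470


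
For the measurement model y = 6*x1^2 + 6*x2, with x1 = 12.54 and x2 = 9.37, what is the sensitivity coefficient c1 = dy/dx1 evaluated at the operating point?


y = 6*x1^2 + 6*x2
dy/dx1 = 2*6*x1
Evaluate at x1 = 12.54: c1 = 12 * 12.54
c1 = 150.4800

150.4800


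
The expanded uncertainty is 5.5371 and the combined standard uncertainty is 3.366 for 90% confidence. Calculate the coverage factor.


k = U / uc
k = 5.5371 / 3.366
k = 1.645

1.645


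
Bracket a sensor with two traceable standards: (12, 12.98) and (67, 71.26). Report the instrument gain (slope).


slope = (y2 - y1) / (x2 - x1)
= (71.26 - 12.98) / (67 - 12)
= 58.2800 / 55
= 1.0596

1.0596


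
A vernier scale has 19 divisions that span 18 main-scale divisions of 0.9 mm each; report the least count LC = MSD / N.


LC = MSD / n_div
= 0.9 / 19
= 0.0474

0.0474


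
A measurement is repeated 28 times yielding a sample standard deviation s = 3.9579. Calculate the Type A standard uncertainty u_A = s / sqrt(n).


u_A = s / sqrt(n)
u_A = 3.9579 / sqrt(28)
u_A = 3.9579 / 5.2915026
u_A = 0.7480

0.7480


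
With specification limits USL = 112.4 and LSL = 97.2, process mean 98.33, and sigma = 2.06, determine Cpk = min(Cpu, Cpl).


Cpu = (USL - mean) / (3*sigma) = (112.4 - 98.33) / (3*2.06) = 2.2767
Cpl = (mean - LSL) / (3*sigma) = (98.33 - 97.2) / (3*2.06) = 0.1828
Cpk = min(Cpu, Cpl) = 0.1828

0.1828


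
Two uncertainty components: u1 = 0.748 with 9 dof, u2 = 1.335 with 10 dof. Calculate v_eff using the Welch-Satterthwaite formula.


uc = sqrt(u1^2 + u2^2) = sqrt(0.748^2 + 1.335^2) = 1.5302709
v_eff = uc^4 / (u1^4/v1 + u2^4/v2)
= 1.5302709^4 / (0.748^4/9 + 1.335^4/10)
= 5.4836948 / 0.35241534
v_eff = 15.5603

15.5603


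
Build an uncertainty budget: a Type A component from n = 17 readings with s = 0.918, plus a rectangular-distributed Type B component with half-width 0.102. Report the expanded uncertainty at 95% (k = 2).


u_A = s / sqrt(n) = 0.918 / sqrt(17) = 0.2226477
u_B = half_width / sqrt(3) = 0.102 / sqrt(3) = 0.058889727
uc = sqrt(u_A^2 + u_B^2) = sqrt(0.2226477^2 + 0.058889727^2) = 0.23030414
U = k * uc = 2 * 0.23030414
U = 0.4606

0.4606


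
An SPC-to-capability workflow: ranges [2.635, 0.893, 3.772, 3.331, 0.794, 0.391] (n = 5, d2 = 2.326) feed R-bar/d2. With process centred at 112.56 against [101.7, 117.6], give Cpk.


R_bar = (2.635 + 0.893 + 3.772 + 3.331 + 0.794 + 0.391) / 6 = 1.9693333
sigma = R_bar / d2 = 1.9693333 / 2.326 = 0.84666092
Cp = (USL - LSL)/(6*sigma) = (117.6 - 101.7)/(6*0.84666092) = 3.1299
Cpu = (117.6 - 112.56)/(3*0.84666092) = 1.9843
Cpl = (112.56 - 101.7)/(3*0.84666092) = 4.2756
Cpk = min(Cpu, Cpl) = 1.9843

1.9843


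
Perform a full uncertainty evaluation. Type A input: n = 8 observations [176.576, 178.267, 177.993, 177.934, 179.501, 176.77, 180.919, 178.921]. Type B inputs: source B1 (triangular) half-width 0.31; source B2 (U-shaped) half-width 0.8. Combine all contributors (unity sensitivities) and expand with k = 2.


mean = (176.576 + 178.267 + 177.993 + 177.934 + 179.501 + 176.77 + 180.919 + 178.921) / 8 = 178.360125
s = sqrt(sum((x - mean)^2)/(n-1)) = 1.424312
u_A = s / sqrt(n) = 1.424312 / sqrt(8) = 0.50357034
u_B1 = 0.31 / sqrt(6) = 0.12655697
u_B2 = 0.8 / sqrt(2) = 0.56568542
uc = sqrt(0.50357034^2 + 0.12655697^2 + 0.56568542^2) = 0.76785399
U = k * uc = 2 * 0.76785399
U = 1.5357

1.5357


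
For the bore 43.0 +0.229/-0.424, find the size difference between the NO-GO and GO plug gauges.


GO = nominal - lower_tol (smallest hole = maximum material condition)
GO = 43.0 - 0.424 = 42.576
NO-GO = nominal + upper_tol (largest hole = least material condition)
NO-GO = 43.0 + 0.229 = 43.229
spread = NO-GO - GO = 43.229 - 42.576 = 0.6530

0.6530


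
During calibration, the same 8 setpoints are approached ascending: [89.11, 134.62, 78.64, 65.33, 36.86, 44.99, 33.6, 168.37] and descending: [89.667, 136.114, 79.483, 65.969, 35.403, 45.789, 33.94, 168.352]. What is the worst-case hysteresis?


|89.11 - 89.667| = 0.5570
|134.62 - 136.114| = 1.4940
|78.64 - 79.483| = 0.8430
|65.33 - 65.969| = 0.6390
|36.86 - 35.403| = 1.4570
|44.99 - 45.789| = 0.7990
|33.6 - 33.94| = 0.3400
|168.37 - 168.352| = 0.0180
hysteresis = max(diffs) = 1.4940

1.4940


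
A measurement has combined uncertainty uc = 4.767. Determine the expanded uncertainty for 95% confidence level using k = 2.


U = k * uc
U = 2 * 4.767
U = 9.5340

9.5340
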